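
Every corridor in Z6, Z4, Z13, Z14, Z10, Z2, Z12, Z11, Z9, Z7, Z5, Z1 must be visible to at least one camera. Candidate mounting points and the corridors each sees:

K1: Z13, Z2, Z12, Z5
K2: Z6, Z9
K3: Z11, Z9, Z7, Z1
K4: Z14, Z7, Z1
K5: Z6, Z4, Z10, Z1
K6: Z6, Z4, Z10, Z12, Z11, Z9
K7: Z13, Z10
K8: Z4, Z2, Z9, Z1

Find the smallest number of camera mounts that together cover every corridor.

K1, K4, K6 together cover {Z6, Z4, Z13, Z14, Z10, Z2, Z12, Z11, Z9, Z7, Z5, Z1} — every corridor.
No 2 of the 8 camera mounts cover everything (all 28 pairs fall short), so 3 is minimum.

3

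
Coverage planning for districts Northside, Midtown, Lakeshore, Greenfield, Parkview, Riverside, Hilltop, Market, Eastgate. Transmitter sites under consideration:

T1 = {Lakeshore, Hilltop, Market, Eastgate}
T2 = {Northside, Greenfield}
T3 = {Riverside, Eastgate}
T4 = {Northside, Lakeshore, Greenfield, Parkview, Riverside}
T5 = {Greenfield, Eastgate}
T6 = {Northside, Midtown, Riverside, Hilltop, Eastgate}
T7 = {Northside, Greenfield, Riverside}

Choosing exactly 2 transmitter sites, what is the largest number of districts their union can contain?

8

Choosing T1, T4 covers {Northside, Lakeshore, Greenfield, Parkview, Riverside, Hilltop, Market, Eastgate} — 8 districts.
No choice of 2 transmitter sites does better; here Midtown is left uncovered.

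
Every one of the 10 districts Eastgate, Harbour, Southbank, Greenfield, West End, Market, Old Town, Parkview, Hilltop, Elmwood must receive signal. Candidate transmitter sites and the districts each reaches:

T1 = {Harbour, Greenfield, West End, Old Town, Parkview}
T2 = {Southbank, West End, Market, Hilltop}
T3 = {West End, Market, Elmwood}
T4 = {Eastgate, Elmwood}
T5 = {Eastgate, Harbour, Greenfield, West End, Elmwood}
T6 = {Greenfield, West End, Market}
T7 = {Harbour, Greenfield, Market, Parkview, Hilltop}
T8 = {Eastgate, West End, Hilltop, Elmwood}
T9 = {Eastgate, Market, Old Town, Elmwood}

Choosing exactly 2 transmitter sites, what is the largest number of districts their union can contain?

8

Choosing T1, T2 covers {Harbour, Southbank, Greenfield, West End, Market, Old Town, Parkview, Hilltop} — 8 districts.
No choice of 2 transmitter sites does better; here Eastgate, Elmwood are left uncovered.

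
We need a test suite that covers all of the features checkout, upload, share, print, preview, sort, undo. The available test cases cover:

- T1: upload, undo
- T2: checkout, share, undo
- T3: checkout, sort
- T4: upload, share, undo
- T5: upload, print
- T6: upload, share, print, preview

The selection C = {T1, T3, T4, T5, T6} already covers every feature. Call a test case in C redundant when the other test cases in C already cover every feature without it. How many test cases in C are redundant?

Drop T1: the rest still cover every feature — redundant.
Drop T3: checkout, sort uncovered — not redundant.
Drop T4: the rest still cover every feature — redundant.
Drop T5: the rest still cover every feature — redundant.
Drop T6: preview uncovered — not redundant.
3 redundant: T1, T4, T5.

3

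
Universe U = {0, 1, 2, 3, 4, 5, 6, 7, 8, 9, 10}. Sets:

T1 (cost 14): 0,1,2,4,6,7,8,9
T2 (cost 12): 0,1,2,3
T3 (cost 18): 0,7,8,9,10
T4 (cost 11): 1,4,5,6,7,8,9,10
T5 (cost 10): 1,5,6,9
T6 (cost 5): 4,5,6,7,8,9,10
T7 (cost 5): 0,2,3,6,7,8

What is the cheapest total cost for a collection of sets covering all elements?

T4, T7 cover every element at cost 11 + 5 = 16.
Any cover uses at least 2 sets; among all covering selections none totals below 16.
Greedy by coverage-per-cost would pick T6, T7, T5 for 20 — worse than the optimum 16.

16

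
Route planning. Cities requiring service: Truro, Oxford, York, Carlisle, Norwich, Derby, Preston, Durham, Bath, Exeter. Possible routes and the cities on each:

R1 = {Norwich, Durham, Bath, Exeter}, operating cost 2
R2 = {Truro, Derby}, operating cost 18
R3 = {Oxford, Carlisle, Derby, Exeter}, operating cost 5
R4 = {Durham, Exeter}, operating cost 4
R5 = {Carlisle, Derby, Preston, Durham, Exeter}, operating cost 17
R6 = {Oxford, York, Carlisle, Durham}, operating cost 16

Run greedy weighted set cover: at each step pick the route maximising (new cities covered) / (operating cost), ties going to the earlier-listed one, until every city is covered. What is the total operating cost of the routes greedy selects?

Pick 1: R1 adds 4 new (Norwich, Durham, Bath, Exeter) at operating cost 2 (ratio 4/2).
Pick 2: R3 adds 3 new (Oxford, Carlisle, Derby) at operating cost 5 (ratio 3/5).
Pick 3: R6 adds 1 new (York) at operating cost 16 (ratio 1/16).
Pick 4: R5 adds 1 new (Preston) at operating cost 17 (ratio 1/17).
Pick 5: R2 adds 1 new (Truro) at operating cost 18 (ratio 1/18).
Greedy total operating cost: 2 + 5 + 16 + 17 + 18 = 58. (The true optimum is 53, so greedy overshoots here.)

58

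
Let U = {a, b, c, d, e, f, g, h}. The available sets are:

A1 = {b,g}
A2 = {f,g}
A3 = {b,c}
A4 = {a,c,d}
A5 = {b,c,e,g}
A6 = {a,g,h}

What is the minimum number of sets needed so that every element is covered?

4

A2, A4, A5, A6 together cover {a, b, c, d, e, f, g, h} — every element.
No 3 of the 6 sets cover everything (all 20 triples fall short), so 4 is minimum.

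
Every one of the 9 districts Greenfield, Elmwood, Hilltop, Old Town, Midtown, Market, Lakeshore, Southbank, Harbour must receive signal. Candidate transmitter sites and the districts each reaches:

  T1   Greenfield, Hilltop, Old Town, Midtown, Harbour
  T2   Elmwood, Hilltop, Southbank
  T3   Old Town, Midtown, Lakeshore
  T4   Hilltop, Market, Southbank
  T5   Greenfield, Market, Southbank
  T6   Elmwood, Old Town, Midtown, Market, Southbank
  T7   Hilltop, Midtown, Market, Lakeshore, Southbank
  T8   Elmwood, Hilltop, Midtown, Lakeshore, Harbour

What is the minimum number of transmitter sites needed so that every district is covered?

3

T1, T2, T7 together cover {Greenfield, Elmwood, Hilltop, Old Town, Midtown, Market, Lakeshore, Southbank, Harbour} — every district.
No 2 of the 8 transmitter sites cover everything (all 28 pairs fall short), so 3 is minimum.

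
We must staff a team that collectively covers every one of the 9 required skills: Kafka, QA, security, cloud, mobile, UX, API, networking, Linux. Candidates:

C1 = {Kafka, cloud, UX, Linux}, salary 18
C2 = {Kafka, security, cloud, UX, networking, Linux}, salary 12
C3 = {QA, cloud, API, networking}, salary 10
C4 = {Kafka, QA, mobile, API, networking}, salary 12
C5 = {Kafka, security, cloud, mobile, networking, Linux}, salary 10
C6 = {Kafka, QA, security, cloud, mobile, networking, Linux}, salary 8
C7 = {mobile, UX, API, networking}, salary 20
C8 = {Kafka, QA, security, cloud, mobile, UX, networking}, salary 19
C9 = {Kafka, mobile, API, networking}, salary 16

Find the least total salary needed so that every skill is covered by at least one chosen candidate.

24

C2, C4 cover every skill at salary 12 + 12 = 24.
Any cover uses at least 2 candidates; among all covering selections none totals below 24.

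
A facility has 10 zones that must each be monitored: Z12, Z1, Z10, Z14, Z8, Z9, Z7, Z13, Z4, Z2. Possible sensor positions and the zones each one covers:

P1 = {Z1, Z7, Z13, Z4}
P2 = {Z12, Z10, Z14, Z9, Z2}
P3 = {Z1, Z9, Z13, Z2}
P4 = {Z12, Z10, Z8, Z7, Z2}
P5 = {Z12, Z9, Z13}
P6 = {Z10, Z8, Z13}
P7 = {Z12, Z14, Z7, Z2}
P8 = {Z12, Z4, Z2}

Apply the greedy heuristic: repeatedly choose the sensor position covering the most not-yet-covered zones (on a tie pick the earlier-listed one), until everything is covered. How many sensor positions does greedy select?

Pick 1: P2 covers 5 new zones (Z12, Z10, Z14, Z9, Z2).
Pick 2: P1 covers 4 new zones (Z1, Z7, Z13, Z4).
Pick 3: P4 covers 1 new zones (Z8).
Greedy uses 3 sensor positions.

3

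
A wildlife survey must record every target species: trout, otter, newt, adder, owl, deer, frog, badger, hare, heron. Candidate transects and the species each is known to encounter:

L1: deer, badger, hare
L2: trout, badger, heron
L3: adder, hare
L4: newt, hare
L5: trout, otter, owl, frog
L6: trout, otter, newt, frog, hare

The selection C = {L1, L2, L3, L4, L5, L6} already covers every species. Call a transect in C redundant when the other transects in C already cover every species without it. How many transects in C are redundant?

2

Drop L1: deer uncovered — not redundant.
Drop L2: heron uncovered — not redundant.
Drop L3: adder uncovered — not redundant.
Drop L4: the rest still cover every species — redundant.
Drop L5: owl uncovered — not redundant.
Drop L6: the rest still cover every species — redundant.
2 redundant: L4, L6.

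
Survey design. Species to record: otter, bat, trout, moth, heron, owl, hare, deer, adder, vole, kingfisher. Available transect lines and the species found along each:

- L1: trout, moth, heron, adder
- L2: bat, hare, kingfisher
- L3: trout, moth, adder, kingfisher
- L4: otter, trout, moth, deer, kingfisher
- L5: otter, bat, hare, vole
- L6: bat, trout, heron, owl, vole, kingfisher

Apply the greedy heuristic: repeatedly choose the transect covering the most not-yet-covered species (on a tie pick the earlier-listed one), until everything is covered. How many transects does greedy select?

4

Pick 1: L6 covers 6 new species (bat, trout, heron, owl, vole, kingfisher).
Pick 2: L4 covers 3 new species (otter, moth, deer).
Pick 3: L1 covers 1 new species (adder).
Pick 4: L2 covers 1 new species (hare).
Greedy uses 4 transects.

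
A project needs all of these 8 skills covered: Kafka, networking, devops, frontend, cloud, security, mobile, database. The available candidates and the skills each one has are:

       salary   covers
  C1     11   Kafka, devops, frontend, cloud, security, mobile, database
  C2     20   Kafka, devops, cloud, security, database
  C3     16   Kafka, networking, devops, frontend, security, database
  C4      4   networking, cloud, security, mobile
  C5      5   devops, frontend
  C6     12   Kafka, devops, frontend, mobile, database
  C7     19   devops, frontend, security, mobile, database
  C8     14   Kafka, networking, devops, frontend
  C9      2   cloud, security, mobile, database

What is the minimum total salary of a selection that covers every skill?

C1, C4 cover every skill at salary 11 + 4 = 15.
Any cover uses at least 2 candidates; among all covering selections none totals below 15.
Greedy by coverage-per-salary would pick C9, C5, C4, C1 for 22 — worse than the optimum 15.

15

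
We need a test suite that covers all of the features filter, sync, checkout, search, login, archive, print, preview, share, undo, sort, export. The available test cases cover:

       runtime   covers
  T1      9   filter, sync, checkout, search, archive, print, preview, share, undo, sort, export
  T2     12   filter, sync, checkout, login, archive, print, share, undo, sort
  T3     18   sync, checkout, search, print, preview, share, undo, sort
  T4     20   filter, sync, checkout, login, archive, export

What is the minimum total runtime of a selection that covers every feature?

21

T1, T2 cover every feature at runtime 9 + 12 = 21.
Any cover uses at least 2 test cases; among all covering selections none totals below 21.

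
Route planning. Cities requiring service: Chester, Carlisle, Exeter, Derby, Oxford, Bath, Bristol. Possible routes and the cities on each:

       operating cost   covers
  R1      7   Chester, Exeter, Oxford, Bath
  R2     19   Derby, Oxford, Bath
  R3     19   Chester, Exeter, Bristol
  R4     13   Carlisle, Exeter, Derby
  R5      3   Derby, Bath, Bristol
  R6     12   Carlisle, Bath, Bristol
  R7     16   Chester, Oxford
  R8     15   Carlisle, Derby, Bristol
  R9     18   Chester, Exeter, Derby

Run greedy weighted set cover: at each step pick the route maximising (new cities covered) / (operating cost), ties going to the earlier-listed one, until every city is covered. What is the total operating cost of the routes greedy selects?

Pick 1: R5 adds 3 new (Derby, Bath, Bristol) at operating cost 3 (ratio 3/3).
Pick 2: R1 adds 3 new (Chester, Exeter, Oxford) at operating cost 7 (ratio 3/7).
Pick 3: R6 adds 1 new (Carlisle) at operating cost 12 (ratio 1/12).
Greedy total operating cost: 3 + 7 + 12 = 22.

22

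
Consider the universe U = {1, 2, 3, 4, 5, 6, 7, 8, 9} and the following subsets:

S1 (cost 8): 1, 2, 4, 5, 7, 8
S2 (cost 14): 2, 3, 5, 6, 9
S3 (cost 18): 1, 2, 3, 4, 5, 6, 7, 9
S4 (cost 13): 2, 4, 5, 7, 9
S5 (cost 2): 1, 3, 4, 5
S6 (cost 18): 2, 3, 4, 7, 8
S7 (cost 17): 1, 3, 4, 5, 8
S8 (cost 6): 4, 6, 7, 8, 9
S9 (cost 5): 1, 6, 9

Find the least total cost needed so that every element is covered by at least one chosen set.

S1, S5, S9 cover every element at cost 8 + 2 + 5 = 15.
Any cover uses at least 2 sets; among all covering selections none totals below 15.
Greedy by coverage-per-cost would pick S5, S8, S1 for 16 — worse than the optimum 15.

15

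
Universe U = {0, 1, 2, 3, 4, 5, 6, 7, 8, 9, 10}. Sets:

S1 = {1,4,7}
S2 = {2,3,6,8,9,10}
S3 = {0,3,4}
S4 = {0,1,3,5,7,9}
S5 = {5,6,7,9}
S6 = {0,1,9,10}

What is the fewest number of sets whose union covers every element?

S1, S2, S4 together cover {0, 1, 2, 3, 4, 5, 6, 7, 8, 9, 10} — every element.
No 2 of the 6 sets cover everything (all 15 pairs fall short), so 3 is minimum.

3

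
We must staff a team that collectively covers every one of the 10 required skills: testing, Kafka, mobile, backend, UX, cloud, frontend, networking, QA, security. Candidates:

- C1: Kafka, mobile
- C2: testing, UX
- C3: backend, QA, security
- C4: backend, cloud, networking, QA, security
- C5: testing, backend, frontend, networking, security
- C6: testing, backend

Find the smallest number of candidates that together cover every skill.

C1, C2, C4, C5 together cover {testing, Kafka, mobile, backend, UX, cloud, frontend, networking, QA, security} — every skill.
No 3 of the 6 candidates cover everything (all 20 triples fall short), so 4 is minimum.

4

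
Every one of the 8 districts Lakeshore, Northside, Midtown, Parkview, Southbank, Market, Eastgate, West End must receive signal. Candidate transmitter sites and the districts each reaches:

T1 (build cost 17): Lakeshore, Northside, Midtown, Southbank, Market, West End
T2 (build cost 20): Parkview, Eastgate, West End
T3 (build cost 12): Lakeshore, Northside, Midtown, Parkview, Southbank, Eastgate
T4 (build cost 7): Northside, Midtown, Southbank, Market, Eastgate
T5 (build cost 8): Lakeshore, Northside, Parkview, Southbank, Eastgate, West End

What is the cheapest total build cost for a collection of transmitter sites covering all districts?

15

T4, T5 cover every district at build cost 7 + 8 = 15.
Any cover uses at least 2 transmitter sites; among all covering selections none totals below 15.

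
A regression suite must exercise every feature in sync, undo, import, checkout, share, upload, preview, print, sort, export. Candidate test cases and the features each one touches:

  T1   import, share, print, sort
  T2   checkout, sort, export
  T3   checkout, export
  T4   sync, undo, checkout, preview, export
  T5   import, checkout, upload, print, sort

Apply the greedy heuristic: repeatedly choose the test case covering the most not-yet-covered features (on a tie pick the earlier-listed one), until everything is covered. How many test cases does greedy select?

3

Pick 1: T4 covers 5 new features (sync, undo, checkout, preview, export).
Pick 2: T1 covers 4 new features (import, share, print, sort).
Pick 3: T5 covers 1 new features (upload).
Greedy uses 3 test cases.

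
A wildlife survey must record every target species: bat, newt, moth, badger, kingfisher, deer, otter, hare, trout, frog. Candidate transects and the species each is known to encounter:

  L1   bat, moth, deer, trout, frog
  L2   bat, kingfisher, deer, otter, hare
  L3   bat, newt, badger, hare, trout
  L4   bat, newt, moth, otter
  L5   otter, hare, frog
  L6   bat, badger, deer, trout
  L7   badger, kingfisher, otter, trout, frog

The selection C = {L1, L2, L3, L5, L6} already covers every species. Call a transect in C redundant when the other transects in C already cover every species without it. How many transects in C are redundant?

Drop L1: moth uncovered — not redundant.
Drop L2: kingfisher uncovered — not redundant.
Drop L3: newt uncovered — not redundant.
Drop L5: the rest still cover every species — redundant.
Drop L6: the rest still cover every species — redundant.
2 redundant: L5, L6.

2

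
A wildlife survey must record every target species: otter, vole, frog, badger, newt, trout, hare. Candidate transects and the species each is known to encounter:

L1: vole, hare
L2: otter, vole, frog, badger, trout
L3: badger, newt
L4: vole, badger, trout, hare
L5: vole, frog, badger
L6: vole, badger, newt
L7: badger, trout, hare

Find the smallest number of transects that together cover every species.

3

L1, L2, L3 together cover {otter, vole, frog, badger, newt, trout, hare} — every species.
No 2 of the 7 transects cover everything (all 21 pairs fall short), so 3 is minimum.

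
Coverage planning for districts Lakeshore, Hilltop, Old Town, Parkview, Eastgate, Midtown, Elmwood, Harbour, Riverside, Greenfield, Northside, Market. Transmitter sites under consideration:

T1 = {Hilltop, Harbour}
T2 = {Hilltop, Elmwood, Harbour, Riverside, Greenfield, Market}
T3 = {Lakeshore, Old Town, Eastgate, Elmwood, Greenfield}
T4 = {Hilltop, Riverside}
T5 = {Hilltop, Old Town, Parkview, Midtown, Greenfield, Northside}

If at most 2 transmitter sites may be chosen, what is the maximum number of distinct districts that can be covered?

10

Choosing T2, T5 covers {Hilltop, Old Town, Parkview, Midtown, Elmwood, Harbour, Riverside, Greenfield, Northside, Market} — 10 districts.
No choice of 2 transmitter sites does better; here Lakeshore, Eastgate are left uncovered.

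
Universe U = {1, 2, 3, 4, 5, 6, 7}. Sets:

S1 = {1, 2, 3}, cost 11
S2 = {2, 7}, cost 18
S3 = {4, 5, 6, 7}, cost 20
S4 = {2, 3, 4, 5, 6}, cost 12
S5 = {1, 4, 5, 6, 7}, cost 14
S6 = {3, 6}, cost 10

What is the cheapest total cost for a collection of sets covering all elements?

S1, S5 cover every element at cost 11 + 14 = 25.
Any cover uses at least 2 sets; among all covering selections none totals below 25.
Greedy by coverage-per-cost would pick S4, S5 for 26 — worse than the optimum 25.

25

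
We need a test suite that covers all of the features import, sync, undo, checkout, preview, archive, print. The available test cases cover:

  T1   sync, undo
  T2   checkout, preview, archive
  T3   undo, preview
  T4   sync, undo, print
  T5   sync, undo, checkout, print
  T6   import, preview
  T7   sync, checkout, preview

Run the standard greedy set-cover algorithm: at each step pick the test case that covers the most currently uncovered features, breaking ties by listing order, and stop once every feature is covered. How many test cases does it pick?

3

Pick 1: T5 covers 4 new features (sync, undo, checkout, print).
Pick 2: T2 covers 2 new features (preview, archive).
Pick 3: T6 covers 1 new features (import).
Greedy uses 3 test cases.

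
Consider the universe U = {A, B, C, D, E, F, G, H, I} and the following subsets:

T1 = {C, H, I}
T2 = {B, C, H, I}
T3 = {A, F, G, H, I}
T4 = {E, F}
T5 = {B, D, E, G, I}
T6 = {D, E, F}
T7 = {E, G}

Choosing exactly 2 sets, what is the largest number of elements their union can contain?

8

Choosing T3, T5 covers {A, B, D, E, F, G, H, I} — 8 elements.
No choice of 2 sets does better; here C is left uncovered.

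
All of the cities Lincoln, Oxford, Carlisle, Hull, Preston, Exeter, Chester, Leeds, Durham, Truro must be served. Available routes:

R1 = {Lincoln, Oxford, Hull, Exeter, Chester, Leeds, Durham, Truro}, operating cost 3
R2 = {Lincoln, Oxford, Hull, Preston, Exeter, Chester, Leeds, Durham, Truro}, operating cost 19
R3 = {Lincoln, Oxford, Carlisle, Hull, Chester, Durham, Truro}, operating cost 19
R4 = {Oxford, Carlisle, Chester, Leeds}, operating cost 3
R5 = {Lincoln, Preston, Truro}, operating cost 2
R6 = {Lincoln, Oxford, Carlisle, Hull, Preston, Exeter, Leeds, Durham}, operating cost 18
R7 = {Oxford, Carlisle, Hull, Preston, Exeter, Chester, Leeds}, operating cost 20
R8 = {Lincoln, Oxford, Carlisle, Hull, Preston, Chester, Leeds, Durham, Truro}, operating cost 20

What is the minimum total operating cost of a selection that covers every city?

8

R1, R4, R5 cover every city at operating cost 3 + 3 + 2 = 8.
Any cover uses at least 2 routes; among all covering selections none totals below 8.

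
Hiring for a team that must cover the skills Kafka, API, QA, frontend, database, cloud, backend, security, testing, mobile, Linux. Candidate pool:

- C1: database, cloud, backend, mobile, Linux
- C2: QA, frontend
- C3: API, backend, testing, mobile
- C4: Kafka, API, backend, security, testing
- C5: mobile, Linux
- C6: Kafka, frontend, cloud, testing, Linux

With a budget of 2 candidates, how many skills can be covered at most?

Choosing C1, C4 covers {Kafka, API, database, cloud, backend, security, testing, mobile, Linux} — 9 skills.
No choice of 2 candidates does better; here QA, frontend are left uncovered.

9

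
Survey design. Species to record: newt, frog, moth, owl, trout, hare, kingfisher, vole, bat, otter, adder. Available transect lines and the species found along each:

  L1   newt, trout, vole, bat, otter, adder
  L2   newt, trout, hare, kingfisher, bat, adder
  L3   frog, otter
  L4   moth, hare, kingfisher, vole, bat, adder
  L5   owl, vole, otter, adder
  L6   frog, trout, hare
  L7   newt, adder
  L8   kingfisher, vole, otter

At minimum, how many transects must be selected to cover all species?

L1, L3, L4, L5 together cover {newt, frog, moth, owl, trout, hare, kingfisher, vole, bat, otter, adder} — every species.
No 3 of the 8 transects cover everything (all 56 triples fall short), so 4 is minimum.

4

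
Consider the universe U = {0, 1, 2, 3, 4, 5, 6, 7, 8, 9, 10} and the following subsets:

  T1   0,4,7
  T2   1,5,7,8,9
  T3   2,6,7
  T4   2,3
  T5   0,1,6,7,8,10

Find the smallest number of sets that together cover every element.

T1, T2, T4, T5 together cover {0, 1, 2, 3, 4, 5, 6, 7, 8, 9, 10} — every element.
No 3 of the 5 sets cover everything (all 10 triples fall short), so 4 is minimum.

4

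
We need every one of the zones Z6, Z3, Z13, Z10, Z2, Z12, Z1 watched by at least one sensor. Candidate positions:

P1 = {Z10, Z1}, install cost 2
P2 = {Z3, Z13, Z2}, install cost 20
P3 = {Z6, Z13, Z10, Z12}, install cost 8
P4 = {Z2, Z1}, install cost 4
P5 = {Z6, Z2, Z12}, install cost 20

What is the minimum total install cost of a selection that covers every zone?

P1, P2, P3 cover every zone at install cost 2 + 20 + 8 = 30.
Any cover uses at least 3 sensor positions; among all covering selections none totals below 30.
Greedy by coverage-per-install cost would pick P1, P3, P4, P2 for 34 — worse than the optimum 30.

30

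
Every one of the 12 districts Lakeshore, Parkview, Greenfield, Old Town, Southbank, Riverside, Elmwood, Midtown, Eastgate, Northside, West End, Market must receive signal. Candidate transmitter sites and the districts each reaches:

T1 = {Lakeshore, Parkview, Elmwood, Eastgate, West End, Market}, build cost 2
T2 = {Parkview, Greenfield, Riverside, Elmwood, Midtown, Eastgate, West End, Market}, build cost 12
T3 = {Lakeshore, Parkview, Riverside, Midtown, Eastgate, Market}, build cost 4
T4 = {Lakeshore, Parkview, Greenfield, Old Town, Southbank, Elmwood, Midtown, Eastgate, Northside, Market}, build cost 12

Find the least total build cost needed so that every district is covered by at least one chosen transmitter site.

T1, T3, T4 cover every district at build cost 2 + 4 + 12 = 18.
Any cover uses at least 2 transmitter sites; among all covering selections none totals below 18.

18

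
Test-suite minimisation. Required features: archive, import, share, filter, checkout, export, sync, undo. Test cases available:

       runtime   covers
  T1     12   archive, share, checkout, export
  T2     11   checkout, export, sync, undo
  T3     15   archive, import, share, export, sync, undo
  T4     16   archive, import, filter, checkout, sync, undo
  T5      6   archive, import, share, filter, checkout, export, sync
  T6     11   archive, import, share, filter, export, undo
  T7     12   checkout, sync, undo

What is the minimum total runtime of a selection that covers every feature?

17

T2, T5 cover every feature at runtime 11 + 6 = 17.
Any cover uses at least 2 test cases; among all covering selections none totals below 17.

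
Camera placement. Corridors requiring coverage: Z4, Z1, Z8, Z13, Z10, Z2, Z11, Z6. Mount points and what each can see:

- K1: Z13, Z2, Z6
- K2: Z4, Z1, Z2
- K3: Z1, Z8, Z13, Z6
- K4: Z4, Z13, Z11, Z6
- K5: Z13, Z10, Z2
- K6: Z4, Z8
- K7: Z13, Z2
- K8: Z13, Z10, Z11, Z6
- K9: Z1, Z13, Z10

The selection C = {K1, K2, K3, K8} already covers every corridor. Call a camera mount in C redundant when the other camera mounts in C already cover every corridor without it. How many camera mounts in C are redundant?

Drop K1: the rest still cover every corridor — redundant.
Drop K2: Z4 uncovered — not redundant.
Drop K3: Z8 uncovered — not redundant.
Drop K8: Z10, Z11 uncovered — not redundant.
1 redundant: K1.

1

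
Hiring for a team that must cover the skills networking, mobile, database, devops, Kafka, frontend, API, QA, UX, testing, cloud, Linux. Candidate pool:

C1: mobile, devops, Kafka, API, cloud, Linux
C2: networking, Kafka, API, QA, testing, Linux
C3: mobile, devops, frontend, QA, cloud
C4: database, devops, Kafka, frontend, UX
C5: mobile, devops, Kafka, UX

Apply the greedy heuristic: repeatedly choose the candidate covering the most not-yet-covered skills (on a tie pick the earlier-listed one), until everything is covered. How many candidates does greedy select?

3

Pick 1: C1 covers 6 new skills (mobile, devops, Kafka, API, cloud, Linux).
Pick 2: C2 covers 3 new skills (networking, QA, testing).
Pick 3: C4 covers 3 new skills (database, frontend, UX).
Greedy uses 3 candidates.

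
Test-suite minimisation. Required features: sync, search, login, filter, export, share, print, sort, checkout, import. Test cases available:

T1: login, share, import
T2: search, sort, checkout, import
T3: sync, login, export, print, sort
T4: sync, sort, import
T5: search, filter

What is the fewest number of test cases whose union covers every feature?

T1, T2, T3, T5 together cover {sync, search, login, filter, export, share, print, sort, checkout, import} — every feature.
No 3 of the 5 test cases cover everything (all 10 triples fall short), so 4 is minimum.

4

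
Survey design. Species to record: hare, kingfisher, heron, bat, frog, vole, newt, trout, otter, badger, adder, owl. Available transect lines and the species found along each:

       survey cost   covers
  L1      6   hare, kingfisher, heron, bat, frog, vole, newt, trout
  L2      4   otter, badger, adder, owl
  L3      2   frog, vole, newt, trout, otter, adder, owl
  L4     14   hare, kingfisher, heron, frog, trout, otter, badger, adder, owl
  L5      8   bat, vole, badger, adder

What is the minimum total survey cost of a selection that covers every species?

L1, L2 cover every species at survey cost 6 + 4 = 10.
Any cover uses at least 2 transects; among all covering selections none totals below 10.
Greedy by coverage-per-survey cost would pick L3, L1, L2 for 12 — worse than the optimum 10.

10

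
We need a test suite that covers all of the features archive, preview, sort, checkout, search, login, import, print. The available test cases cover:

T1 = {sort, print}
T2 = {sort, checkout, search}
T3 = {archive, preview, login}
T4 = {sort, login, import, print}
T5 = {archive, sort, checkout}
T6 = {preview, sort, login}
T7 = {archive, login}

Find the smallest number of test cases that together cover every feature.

3

T2, T3, T4 together cover {archive, preview, sort, checkout, search, login, import, print} — every feature.
No 2 of the 7 test cases cover everything (all 21 pairs fall short), so 3 is minimum.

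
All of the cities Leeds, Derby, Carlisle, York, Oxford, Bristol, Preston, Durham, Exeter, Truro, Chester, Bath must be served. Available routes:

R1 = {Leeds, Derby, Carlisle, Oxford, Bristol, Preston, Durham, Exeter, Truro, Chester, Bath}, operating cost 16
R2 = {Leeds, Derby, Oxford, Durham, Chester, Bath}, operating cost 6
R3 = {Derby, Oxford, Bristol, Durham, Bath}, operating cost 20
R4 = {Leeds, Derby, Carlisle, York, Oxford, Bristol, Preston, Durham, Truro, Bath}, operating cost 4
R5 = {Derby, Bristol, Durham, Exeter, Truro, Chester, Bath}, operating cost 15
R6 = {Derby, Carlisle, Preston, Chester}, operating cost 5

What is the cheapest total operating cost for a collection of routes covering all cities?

19

R4, R5 cover every city at operating cost 4 + 15 = 19.
Any cover uses at least 2 routes; among all covering selections none totals below 19.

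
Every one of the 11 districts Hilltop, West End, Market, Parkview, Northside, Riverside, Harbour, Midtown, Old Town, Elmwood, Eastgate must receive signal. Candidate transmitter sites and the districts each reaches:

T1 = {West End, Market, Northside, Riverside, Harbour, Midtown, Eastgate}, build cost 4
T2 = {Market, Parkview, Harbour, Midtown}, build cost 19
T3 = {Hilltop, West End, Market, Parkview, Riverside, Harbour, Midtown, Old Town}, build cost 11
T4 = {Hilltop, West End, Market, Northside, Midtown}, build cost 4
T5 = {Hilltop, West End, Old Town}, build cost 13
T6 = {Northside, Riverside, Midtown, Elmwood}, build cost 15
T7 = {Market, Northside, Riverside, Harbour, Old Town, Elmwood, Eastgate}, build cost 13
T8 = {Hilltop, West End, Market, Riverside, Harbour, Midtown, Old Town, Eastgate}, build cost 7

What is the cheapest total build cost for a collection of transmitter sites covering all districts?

T3, T7 cover every district at build cost 11 + 13 = 24.
Any cover uses at least 2 transmitter sites; among all covering selections none totals below 24.
Greedy by coverage-per-build cost would pick T1, T8, T3, T7 for 35 — worse than the optimum 24.

24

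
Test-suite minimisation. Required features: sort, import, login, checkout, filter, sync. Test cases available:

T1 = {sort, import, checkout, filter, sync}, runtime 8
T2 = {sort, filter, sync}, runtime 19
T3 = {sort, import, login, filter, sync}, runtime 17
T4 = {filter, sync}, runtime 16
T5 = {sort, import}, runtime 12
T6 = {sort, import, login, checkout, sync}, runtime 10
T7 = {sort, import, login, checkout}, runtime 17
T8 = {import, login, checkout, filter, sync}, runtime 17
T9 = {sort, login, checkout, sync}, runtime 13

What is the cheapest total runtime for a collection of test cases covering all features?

T1, T6 cover every feature at runtime 8 + 10 = 18.
Any cover uses at least 2 test cases; among all covering selections none totals below 18.

18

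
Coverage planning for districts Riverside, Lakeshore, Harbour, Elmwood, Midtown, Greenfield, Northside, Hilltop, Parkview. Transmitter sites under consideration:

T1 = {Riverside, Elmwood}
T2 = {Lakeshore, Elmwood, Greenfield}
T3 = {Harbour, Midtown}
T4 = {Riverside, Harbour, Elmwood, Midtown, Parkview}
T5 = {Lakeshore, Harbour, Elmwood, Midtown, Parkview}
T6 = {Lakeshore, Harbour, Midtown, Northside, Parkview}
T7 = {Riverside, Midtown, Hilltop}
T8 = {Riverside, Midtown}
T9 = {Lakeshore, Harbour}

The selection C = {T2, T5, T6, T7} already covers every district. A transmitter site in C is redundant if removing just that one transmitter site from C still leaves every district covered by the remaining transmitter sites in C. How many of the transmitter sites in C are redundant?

1

Drop T2: Greenfield uncovered — not redundant.
Drop T5: the rest still cover every district — redundant.
Drop T6: Northside uncovered — not redundant.
Drop T7: Riverside, Hilltop uncovered — not redundant.
1 redundant: T5.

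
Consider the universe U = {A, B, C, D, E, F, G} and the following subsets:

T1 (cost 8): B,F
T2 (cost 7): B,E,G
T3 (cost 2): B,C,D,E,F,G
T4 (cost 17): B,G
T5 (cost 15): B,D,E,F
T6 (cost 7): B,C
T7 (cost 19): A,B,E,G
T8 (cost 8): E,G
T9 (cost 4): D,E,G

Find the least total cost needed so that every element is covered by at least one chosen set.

21

T3, T7 cover every element at cost 2 + 19 = 21.
Any cover uses at least 2 sets; among all covering selections none totals below 21.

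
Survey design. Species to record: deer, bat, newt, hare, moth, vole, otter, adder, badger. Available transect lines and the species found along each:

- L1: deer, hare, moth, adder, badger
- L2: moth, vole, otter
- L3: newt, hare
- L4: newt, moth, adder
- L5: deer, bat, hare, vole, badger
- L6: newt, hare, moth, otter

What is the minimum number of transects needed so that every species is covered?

3

L1, L5, L6 together cover {deer, bat, newt, hare, moth, vole, otter, adder, badger} — every species.
No 2 of the 6 transects cover everything (all 15 pairs fall short), so 3 is minimum.
Greedy (largest uncovered first) would take L1, L2, L3, L5 — 4 transects — but 3 suffice.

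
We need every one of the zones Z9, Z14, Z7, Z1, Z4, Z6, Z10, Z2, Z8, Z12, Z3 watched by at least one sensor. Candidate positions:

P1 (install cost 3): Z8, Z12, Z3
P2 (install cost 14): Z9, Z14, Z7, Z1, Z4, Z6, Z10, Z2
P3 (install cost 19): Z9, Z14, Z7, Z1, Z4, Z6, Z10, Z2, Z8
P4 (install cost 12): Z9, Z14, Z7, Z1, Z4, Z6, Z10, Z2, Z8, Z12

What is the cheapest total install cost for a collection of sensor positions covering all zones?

15

P1, P4 cover every zone at install cost 3 + 12 = 15.
Any cover uses at least 2 sensor positions; among all covering selections none totals below 15.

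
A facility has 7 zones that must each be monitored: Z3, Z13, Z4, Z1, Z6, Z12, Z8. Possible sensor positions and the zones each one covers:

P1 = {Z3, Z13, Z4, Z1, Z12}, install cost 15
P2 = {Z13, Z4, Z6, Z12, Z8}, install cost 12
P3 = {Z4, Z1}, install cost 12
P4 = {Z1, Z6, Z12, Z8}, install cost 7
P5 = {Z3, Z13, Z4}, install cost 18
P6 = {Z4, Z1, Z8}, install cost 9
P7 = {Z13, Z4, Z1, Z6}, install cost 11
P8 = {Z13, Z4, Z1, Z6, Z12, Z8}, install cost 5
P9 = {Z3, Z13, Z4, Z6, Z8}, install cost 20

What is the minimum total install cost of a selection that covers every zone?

P1, P8 cover every zone at install cost 15 + 5 = 20.
Any cover uses at least 2 sensor positions; among all covering selections none totals below 20.

20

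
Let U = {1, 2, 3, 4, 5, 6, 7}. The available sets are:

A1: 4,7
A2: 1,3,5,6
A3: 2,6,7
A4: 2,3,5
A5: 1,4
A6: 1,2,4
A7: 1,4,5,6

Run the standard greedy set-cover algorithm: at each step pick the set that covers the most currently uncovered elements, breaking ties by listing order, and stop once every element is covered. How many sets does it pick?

3

Pick 1: A2 covers 4 new elements (1, 3, 5, 6).
Pick 2: A1 covers 2 new elements (4, 7).
Pick 3: A3 covers 1 new elements (2).
Greedy uses 3 sets.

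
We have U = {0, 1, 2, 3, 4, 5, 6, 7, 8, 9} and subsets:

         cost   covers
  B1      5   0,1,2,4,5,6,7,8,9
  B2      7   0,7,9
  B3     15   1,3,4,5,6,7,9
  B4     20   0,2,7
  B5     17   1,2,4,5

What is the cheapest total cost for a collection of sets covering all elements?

20

B1, B3 cover every element at cost 5 + 15 = 20.
Any cover uses at least 2 sets; among all covering selections none totals below 20.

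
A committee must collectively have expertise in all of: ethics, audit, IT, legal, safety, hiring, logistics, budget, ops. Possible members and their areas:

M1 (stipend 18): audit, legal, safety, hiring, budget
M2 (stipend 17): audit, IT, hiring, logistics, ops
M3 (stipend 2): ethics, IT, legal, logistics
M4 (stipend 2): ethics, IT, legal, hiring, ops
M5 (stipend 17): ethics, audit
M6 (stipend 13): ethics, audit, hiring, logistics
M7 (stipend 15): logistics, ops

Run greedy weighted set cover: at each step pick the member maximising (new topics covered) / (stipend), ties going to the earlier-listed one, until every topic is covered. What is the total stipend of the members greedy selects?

Pick 1: M4 adds 5 new (ethics, IT, legal, hiring, ops) at stipend 2 (ratio 5/2).
Pick 2: M3 adds 1 new (logistics) at stipend 2 (ratio 1/2).
Pick 3: M1 adds 3 new (audit, safety, budget) at stipend 18 (ratio 3/18).
Greedy total stipend: 2 + 2 + 18 = 22.

22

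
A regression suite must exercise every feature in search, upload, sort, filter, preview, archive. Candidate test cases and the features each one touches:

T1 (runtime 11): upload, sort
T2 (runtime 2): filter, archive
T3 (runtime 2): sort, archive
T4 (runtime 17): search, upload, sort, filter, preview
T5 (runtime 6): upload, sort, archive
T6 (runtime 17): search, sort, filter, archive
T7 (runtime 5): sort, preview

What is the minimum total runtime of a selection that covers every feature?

T2, T4 cover every feature at runtime 2 + 17 = 19.
Any cover uses at least 2 test cases; among all covering selections none totals below 19.
Greedy by coverage-per-runtime would pick T2, T3, T7, T5, T4 for 32 — worse than the optimum 19.

19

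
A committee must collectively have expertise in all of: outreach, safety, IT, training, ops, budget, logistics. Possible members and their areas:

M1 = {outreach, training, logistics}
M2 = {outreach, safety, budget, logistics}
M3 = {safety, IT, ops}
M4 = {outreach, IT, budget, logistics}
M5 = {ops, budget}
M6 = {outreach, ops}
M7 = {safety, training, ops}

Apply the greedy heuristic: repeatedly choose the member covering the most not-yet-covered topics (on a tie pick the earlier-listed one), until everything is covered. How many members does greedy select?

Pick 1: M2 covers 4 new topics (outreach, safety, budget, logistics).
Pick 2: M3 covers 2 new topics (IT, ops).
Pick 3: M1 covers 1 new topics (training).
Greedy uses 3 members. (The true minimum is 2.)

3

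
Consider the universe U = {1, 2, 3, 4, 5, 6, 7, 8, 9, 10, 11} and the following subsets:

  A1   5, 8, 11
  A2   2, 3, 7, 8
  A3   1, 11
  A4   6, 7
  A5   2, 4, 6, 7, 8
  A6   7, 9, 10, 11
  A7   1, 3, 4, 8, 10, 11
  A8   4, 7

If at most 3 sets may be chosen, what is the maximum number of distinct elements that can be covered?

Choosing A1, A5, A7 covers {1, 2, 3, 4, 5, 6, 7, 8, 10, 11} — 10 elements.
No choice of 3 sets does better; here 9 is left uncovered.

10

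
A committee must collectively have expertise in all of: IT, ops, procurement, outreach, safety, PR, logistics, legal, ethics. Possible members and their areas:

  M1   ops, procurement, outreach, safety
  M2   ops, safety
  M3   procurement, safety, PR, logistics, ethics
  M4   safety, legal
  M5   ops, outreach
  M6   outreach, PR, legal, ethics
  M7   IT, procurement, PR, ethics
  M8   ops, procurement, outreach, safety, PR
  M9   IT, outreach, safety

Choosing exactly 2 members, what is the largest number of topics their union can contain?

7

Choosing M1, M3 covers {ops, procurement, outreach, safety, PR, logistics, ethics} — 7 topics.
No choice of 2 members does better; here IT, legal are left uncovered.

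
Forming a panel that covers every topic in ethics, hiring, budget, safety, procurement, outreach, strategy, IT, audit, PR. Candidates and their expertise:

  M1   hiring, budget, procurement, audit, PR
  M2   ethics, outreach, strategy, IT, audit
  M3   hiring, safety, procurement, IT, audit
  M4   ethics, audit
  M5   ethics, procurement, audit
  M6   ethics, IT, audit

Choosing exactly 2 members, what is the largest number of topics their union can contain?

9

Choosing M1, M2 covers {ethics, hiring, budget, procurement, outreach, strategy, IT, audit, PR} — 9 topics.
No choice of 2 members does better; here safety is left uncovered.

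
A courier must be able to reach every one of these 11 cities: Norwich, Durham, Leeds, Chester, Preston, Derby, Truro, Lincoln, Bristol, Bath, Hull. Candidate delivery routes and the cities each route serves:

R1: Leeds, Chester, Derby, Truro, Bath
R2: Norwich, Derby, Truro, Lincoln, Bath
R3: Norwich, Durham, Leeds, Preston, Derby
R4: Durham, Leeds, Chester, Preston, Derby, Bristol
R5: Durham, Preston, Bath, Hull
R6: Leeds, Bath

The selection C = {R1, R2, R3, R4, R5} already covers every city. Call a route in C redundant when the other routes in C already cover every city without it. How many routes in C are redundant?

Drop R1: the rest still cover every city — redundant.
Drop R2: Lincoln uncovered — not redundant.
Drop R3: the rest still cover every city — redundant.
Drop R4: Bristol uncovered — not redundant.
Drop R5: Hull uncovered — not redundant.
2 redundant: R1, R3.

2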